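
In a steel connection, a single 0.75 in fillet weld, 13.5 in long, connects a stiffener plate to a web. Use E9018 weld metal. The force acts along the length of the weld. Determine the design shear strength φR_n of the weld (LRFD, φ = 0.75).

E90XX → F_EXX = 90 ksi.
Effective throat t_e = 0.707 × 0.75 = 0.5302 in.
Total length L = 13.5 in; A_we = 0.5302 × 13.5 = 7.158 in².
F_nw = 0.6 F_EXX = 0.6 × 90 = 54 ksi.
φR_n = 0.75 × 54 × 7.158 = 289.9 kip.

φR_n ≈ 290 kip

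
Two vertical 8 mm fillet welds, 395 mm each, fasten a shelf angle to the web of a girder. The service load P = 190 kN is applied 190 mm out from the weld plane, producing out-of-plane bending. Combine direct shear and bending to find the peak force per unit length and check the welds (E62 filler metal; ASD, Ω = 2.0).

f_max ≈ 735 N/mm; adequate

E62XX → F_EXX = 620 MPa.
L_w = 2 × 395 = 790 mm; section modulus (unit throat) S = 2 × L²/6 = 52010 mm².
Direct shear f_v = P/L_w = 190×10³/790 = 240.5 N/mm.
Moment M = P × e = 190×10³ × 190 = 36100000 N·mm; bending f_b = M/S = 694.1 N/mm.
f_max = √(f_v² + f_b²) = √(240.5² + 694.1²) = 734.6 N/mm.
r_n/Ω = (1/2.0) × 0.6 × 620 × (0.707 × 8) = 1052 N/mm → adequate.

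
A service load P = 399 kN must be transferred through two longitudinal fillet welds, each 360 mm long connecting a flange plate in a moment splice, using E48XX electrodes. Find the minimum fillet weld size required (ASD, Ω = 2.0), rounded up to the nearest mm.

w = 6 mm

E48XX → F_EXX = 480 MPa.
Total weld length L = 720 mm.
Required throat t_e = P × Ω / (0.6 F_EXX × L) = 399 × 2.0 / (0.6 × 480 × 720 × 10⁻³) = 3.848 mm.
Required leg w = t_e / 0.707 = 5.443 mm → use 6 mm.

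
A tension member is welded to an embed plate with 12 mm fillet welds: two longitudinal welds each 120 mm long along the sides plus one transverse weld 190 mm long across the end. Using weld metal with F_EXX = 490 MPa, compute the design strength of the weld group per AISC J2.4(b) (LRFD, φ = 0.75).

φR_n ≈ 915 kN

t_e = 0.707 × 12 = 8.484 mm.
R_nwl = 0.6 × 490 × 8.484 × 240 × 10⁻³ = 598.6 kN (longitudinal, 2 welds).
R_nwt = 0.6 × 490 × 8.484 × 190 × 10⁻³ = 473.9 kN (transverse, base value).
(i) R_nwl + R_nwt = 1073 kN; (ii) 0.85 R_nwl + 1.5 R_nwt = 1220 kN.
R_n = max = 1220 kN [governs: (ii)]; φR_n = 914.8 kN.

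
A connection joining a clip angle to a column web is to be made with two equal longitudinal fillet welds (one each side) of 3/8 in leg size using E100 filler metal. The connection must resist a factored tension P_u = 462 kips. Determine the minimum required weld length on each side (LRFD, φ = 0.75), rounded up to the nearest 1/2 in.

E100XX → F_EXX = 100 ksi.
Throat t_e = 0.707 × 0.375 = 0.2651 in.
φr_n = 0.75 × 0.6 × 100 × 0.2651 = 11.93 kips/in.
L_req = P_u / φr_n = 462 / 11.93 = 38.72 in total.
Per side: 38.72 / 2 = 19.36 in.
Round up → use L = 19.5 in on each side.

L = 19.5 in on each side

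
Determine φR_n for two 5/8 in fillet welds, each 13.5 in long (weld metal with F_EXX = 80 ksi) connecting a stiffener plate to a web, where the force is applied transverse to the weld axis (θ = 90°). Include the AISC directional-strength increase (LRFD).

t_e = 0.707 × 0.625 = 0.4419 in; A_we = 0.4419 × 27 = 11.93 in².
Directional factor: 1.0 + 0.5 sin^1.5(90°) = 1.5.
F_nw = 0.6 × 80 × 1.5 = 72 ksi.
φR_n = 0.75 × 72 × 11.93 = 644.3 kips.

φR_n ≈ 644 kips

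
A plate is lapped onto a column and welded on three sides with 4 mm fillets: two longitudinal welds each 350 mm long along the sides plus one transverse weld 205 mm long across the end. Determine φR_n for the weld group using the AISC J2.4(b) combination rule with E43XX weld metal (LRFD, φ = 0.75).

E43XX → F_EXX = 430 MPa.
t_e = 0.707 × 4 = 2.828 mm.
R_nwl = 0.6 × 430 × 2.828 × 700 × 10⁻³ = 510.7 kN (longitudinal, 2 welds).
R_nwt = 0.6 × 430 × 2.828 × 205 × 10⁻³ = 149.6 kN (transverse, base value).
(i) R_nwl + R_nwt = 660.3 kN; (ii) 0.85 R_nwl + 1.5 R_nwt = 658.5 kN.
R_n = max = 660.3 kN [governs: (i)]; φR_n = 495.2 kN.

φR_n ≈ 495 kN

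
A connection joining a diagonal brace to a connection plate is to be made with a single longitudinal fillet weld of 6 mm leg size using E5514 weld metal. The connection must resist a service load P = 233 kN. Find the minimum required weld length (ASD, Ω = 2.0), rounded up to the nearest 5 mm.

L = 335 mm

E55XX → F_EXX = 550 MPa.
Throat t_e = 0.707 × 6 = 4.242 mm.
r_n/Ω = (0.6 × 550 × 4.242) / 2.0 = 699.9 N/mm = 0.6999 kN/mm.
L_req = P / (r_n/Ω) = 233 / 0.6999 = 332.9 mm total.
Round up → use L = 335 mm.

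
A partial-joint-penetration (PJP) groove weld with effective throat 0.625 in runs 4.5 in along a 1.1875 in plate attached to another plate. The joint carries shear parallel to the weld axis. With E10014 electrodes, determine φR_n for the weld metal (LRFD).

φR_n ≈ 127 kip

E100XX → F_EXX = 100 ksi.
Effective throat (given) t_e = 0.625 in.
A_we = 0.625 × 4.5 = 2.812 in².
F_nw = 0.6 F_EXX = 60 ksi.
φR_n = 0.75 × 60 × 2.812 = 126.6 kip.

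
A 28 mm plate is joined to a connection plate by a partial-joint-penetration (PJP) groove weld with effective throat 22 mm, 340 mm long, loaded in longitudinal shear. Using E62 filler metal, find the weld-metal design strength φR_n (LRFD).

E62XX → F_EXX = 620 MPa.
Effective throat (given) t_e = 22 mm.
A_we = 22 × 340 = 7480 mm².
F_nw = 0.6 F_EXX = 372 MPa.
φR_n = 0.75 × 372 × 7480 × 10⁻³ = 2087 kN.

φR_n ≈ 2090 kN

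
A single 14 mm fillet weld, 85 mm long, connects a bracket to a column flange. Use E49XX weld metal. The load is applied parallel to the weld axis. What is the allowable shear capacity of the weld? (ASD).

E49XX → F_EXX = 490 MPa.
Effective throat t_e = 0.707 × 14 = 9.898 mm.
Total length L = 85 mm; A_we = 9.898 × 85 = 841.3 mm².
F_nw = 0.6 F_EXX = 0.6 × 490 = 294 MPa.
R_n = 294 × 841.3 × 10⁻³ = 247.4 kN; R_n/Ω = 247.4/2.0 = 123.7 kN.

R_n/Ω ≈ 124 kN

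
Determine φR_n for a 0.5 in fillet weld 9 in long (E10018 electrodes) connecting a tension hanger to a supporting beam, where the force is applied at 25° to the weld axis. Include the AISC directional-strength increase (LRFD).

E100XX → F_EXX = 100 ksi.
t_e = 0.707 × 0.5 = 0.3535 in; A_we = 0.3535 × 9 = 3.181 in².
Directional factor: 1.0 + 0.5 sin^1.5(25°) = 1.137.
F_nw = 0.6 × 100 × 1.137 = 68.24 ksi.
φR_n = 0.75 × 68.24 × 3.181 = 162.8 kips.

φR_n ≈ 163 kips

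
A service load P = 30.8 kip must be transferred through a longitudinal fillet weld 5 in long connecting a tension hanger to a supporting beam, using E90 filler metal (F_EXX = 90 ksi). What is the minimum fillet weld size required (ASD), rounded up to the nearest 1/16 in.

Total weld length L = 5 in.
Required throat t_e = P × Ω / (0.6 F_EXX × L) = 30.8 × 2.0 / (0.6 × 90 × 5) = 0.2281 in.
Required leg w = t_e / 0.707 = 0.3227 in → use 3/8 in.

w = 3/8 in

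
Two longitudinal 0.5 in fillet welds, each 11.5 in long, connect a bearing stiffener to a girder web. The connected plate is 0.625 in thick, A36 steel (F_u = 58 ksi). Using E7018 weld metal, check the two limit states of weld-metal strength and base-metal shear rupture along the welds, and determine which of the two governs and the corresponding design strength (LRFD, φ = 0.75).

φR_n ≈ 256 kips (weld metal governs)

E70XX → F_EXX = 70 ksi.
t_e = 0.707 × 0.5 = 0.3535 in; L = 23 in.
Weld metal: φR_n = 0.75 × 0.6 × 70 × 0.3535 × 23 = 256.1 kips.
Base metal (shear rupture): φR_n = 0.75 × 0.6 × 58 × 0.625 × 23 = 375.2 kips.
Governing: weld metal.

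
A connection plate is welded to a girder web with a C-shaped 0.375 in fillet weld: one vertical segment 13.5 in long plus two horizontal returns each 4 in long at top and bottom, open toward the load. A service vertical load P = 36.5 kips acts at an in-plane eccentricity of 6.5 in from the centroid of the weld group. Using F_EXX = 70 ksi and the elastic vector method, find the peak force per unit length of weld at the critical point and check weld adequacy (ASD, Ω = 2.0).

Total weld length L_w = 21.5 in. Treat welds as unit-width lines.
Centroid: x̄ = 2×4×2 / 21.5 = 0.7442 in from the vertical weld.
Polar moment about centroid: J = I_x + I_y = [13.5³/12 + 2×4×6.75²] + [13.5×0.7442² + 2(4³/12 + 4×1.256²)] = 600.3 in³.
Direct shear f_v = P/L_w = 36.5 / 21.5 = 1.698 kip/in (vertical).
Torsion M = P·e = 36.5 × 6.5 = 237.25 kip·in.
Critical point at (x, y) = (3.256, 6.75) from centroid. f_tx = M·y/J = 2.668 kip/in; f_ty = M·x/J = 1.287 kip/in.
Resultant f_max = √[f_tx² + (f_v + f_ty)²] = √[2.668² + (1.698 + 1.287)²] = 4.003 kip/in.
Capacity per unit length: r_n/Ω = (1/2.0) × 0.6 × 70 × (0.707 × 0.375) = 5.568 kip/in.
4.003 ≤ 5.568 → adequate.

f_max ≈ 4 kip/in; adequate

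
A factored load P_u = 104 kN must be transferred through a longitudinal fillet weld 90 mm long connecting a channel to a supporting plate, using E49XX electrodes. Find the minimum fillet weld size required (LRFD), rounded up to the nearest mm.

E49XX → F_EXX = 490 MPa.
Total weld length L = 90 mm.
Required throat t_e = P_u / (φ × 0.6 F_EXX × L) = 104 / (0.75 × 0.6 × 490 × 90 × 10⁻³) = 5.241 mm.
Required leg w = t_e / 0.707 = 7.412 mm → use 8 mm.

w = 8 mm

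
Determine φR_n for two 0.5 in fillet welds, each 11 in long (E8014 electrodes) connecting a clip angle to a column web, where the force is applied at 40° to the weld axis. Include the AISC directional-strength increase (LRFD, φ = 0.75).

φR_n ≈ 352 kips

E80XX → F_EXX = 80 ksi.
t_e = 0.707 × 0.5 = 0.3535 in; A_we = 0.3535 × 22 = 7.777 in².
Directional factor: 1.0 + 0.5 sin^1.5(40°) = 1.258.
F_nw = 0.6 × 80 × 1.258 = 60.37 ksi.
φR_n = 0.75 × 60.37 × 7.777 = 352.1 kips.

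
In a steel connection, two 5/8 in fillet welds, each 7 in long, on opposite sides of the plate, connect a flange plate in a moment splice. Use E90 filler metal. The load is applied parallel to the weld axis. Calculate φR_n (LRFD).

φR_n ≈ 251 kip

E90XX → F_EXX = 90 ksi.
Effective throat t_e = 0.707 × 0.625 = 0.4419 in.
Total length L = 14 in; A_we = 0.4419 × 14 = 6.186 in².
F_nw = 0.6 F_EXX = 0.6 × 90 = 54 ksi.
φR_n = 0.75 × 54 × 6.186 = 250.5 kip.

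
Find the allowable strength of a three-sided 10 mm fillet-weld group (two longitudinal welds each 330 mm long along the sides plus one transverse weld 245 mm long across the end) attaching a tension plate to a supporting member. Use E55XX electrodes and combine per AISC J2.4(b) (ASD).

E55XX → F_EXX = 550 MPa.
t_e = 0.707 × 10 = 7.07 mm.
R_nwl = 0.6 × 550 × 7.07 × 660 × 10⁻³ = 1540 kN (longitudinal, 2 welds).
R_nwt = 0.6 × 550 × 7.07 × 245 × 10⁻³ = 571.6 kN (transverse, base value).
(i) R_nwl + R_nwt = 2111 kN; (ii) 0.85 R_nwl + 1.5 R_nwt = 2166 kN.
R_n = max = 2166 kN [governs: (ii)]; R_n/Ω = 1083 kN.

R_n/Ω ≈ 1080 kN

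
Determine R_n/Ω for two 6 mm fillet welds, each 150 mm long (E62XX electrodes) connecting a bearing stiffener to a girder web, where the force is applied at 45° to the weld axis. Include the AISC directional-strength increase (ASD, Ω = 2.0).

R_n/Ω ≈ 307 kN

E62XX → F_EXX = 620 MPa.
t_e = 0.707 × 6 = 4.242 mm; A_we = 4.242 × 300 = 1273 mm².
Directional factor: 1.0 + 0.5 sin^1.5(45°) = 1.297.
F_nw = 0.6 × 620 × 1.297 = 482.6 MPa.
R_n/Ω = (482.6 × 1273) / 2.0 × 10⁻³ = 307.1 kN.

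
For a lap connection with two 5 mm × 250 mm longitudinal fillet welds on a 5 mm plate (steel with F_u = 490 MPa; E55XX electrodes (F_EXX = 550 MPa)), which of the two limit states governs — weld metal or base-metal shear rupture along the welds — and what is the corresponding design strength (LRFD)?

t_e = 0.707 × 5 = 3.535 mm; L = 500 mm.
Weld metal: φR_n = 0.75 × 0.6 × 550 × 3.535 × 500 × 10⁻³ = 437.5 kN.
Base metal (shear rupture): φR_n = 0.75 × 0.6 × 490 × 5 × 500 × 10⁻³ = 551.2 kN.
Governing: weld metal.

φR_n ≈ 437 kN (weld metal governs)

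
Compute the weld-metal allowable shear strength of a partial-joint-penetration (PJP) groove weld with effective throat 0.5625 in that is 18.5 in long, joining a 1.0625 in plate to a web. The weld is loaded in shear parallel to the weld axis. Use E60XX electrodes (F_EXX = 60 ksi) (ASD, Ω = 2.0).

R_n/Ω ≈ 187 kip

Effective throat (given) t_e = 0.5625 in.
A_we = 0.5625 × 18.5 = 10.41 in².
F_nw = 0.6 F_EXX = 36 ksi.
R_n/Ω = (36 × 10.41) / 2.0 = 187.3 kip.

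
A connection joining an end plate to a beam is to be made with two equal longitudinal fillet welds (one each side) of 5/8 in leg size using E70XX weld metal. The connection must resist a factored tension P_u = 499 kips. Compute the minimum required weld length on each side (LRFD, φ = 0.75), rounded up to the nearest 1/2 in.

E70XX → F_EXX = 70 ksi.
Throat t_e = 0.707 × 0.625 = 0.4419 in.
φr_n = 0.75 × 0.6 × 70 × 0.4419 = 13.92 kips/in.
L_req = P_u / φr_n = 499 / 13.92 = 35.85 in total.
Per side: 35.85 / 2 = 17.93 in.
Round up → use L = 18 in on each side.

L = 18 in on each side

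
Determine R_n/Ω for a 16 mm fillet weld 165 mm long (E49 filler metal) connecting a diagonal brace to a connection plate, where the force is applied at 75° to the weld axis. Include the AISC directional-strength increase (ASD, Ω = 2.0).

E49XX → F_EXX = 490 MPa.
t_e = 0.707 × 16 = 11.31 mm; A_we = 11.31 × 165 = 1866 mm².
Directional factor: 1.0 + 0.5 sin^1.5(75°) = 1.475.
F_nw = 0.6 × 490 × 1.475 = 433.6 MPa.
R_n/Ω = (433.6 × 1866) / 2.0 × 10⁻³ = 404.6 kN.

R_n/Ω ≈ 405 kN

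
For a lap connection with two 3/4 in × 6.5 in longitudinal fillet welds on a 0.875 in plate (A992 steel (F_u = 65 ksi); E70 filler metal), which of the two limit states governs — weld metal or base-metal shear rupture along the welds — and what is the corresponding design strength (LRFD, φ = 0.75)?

φR_n ≈ 217 kip (weld metal governs)

E70XX → F_EXX = 70 ksi.
t_e = 0.707 × 0.75 = 0.5302 in; L = 13 in.
Weld metal: φR_n = 0.75 × 0.6 × 70 × 0.5302 × 13 = 217.1 kip.
Base metal (shear rupture): φR_n = 0.75 × 0.6 × 65 × 0.875 × 13 = 332.7 kip.
Governing: weld metal.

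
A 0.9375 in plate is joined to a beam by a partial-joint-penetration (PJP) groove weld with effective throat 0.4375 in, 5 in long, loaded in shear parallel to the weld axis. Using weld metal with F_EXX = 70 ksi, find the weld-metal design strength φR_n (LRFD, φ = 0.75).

Effective throat (given) t_e = 0.4375 in.
A_we = 0.4375 × 5 = 2.188 in².
F_nw = 0.6 F_EXX = 42 ksi.
φR_n = 0.75 × 42 × 2.188 = 68.91 kip.

φR_n ≈ 68.9 kip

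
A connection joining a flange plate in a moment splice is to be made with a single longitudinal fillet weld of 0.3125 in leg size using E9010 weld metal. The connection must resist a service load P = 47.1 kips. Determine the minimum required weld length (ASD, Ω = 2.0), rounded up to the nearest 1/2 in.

E90XX → F_EXX = 90 ksi.
Throat t_e = 0.707 × 0.3125 = 0.2209 in.
r_n/Ω = (0.6 × 90 × 0.2209) / 2.0 = 5.965 kip/in.
L_req = P / (r_n/Ω) = 47.1 / 5.965 = 7.896 in total.
Round up → use L = 8 in.

L = 8 in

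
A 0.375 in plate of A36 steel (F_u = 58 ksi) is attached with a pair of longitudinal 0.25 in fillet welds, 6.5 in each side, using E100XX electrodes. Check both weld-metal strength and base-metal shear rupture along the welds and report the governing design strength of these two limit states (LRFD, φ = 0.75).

φR_n ≈ 103 kips (weld metal governs)

E100XX → F_EXX = 100 ksi.
t_e = 0.707 × 0.25 = 0.1767 in; L = 13 in.
Weld metal: φR_n = 0.75 × 0.6 × 100 × 0.1767 × 13 = 103.4 kips.
Base metal (shear rupture): φR_n = 0.75 × 0.6 × 58 × 0.375 × 13 = 127.2 kips.
Governing: weld metal.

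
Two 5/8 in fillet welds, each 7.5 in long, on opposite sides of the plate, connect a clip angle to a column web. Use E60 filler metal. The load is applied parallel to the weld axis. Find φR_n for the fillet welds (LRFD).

φR_n ≈ 179 kip

E60XX → F_EXX = 60 ksi.
Effective throat t_e = 0.707 × 0.625 = 0.4419 in.
Total length L = 15 in; A_we = 0.4419 × 15 = 6.628 in².
F_nw = 0.6 F_EXX = 0.6 × 60 = 36 ksi.
φR_n = 0.75 × 36 × 6.628 = 179 kip.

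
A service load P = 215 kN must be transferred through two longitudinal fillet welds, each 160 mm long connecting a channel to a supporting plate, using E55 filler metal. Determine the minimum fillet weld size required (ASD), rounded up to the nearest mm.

E55XX → F_EXX = 550 MPa.
Total weld length L = 320 mm.
Required throat t_e = P × Ω / (0.6 F_EXX × L) = 215 × 2.0 / (0.6 × 550 × 320 × 10⁻³) = 4.072 mm.
Required leg w = t_e / 0.707 = 5.76 mm → use 6 mm.

w = 6 mm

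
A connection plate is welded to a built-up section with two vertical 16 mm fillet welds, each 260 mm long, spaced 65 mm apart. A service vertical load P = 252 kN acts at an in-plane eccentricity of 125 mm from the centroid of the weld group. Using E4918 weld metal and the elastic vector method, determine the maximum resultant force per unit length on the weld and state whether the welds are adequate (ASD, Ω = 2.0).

E49XX → F_EXX = 490 MPa.
Total weld length L_w = 520 mm. Treat welds as unit-width lines.
Polar moment about centroid: J = 2[d³/12 + d(b/2)²] = 2[260³/12 + 260×32.5²] = 3479000 mm³.
Direct shear f_v = P/L_w = 252×10³ / 520 = 484.6 N/mm (vertical).
Torsion M = P·e = 252×10³ × 125 = 31500000 N·mm.
Critical point at (x, y) = (32.5, 130) from centroid. f_tx = M·y/J = 1177 N/mm; f_ty = M·x/J = 294.3 N/mm.
Resultant f_max = √[f_tx² + (f_v + f_ty)²] = √[1177² + (484.6 + 294.3)²] = 1412 N/mm.
Capacity per unit length: r_n/Ω = (1/2.0) × 0.6 × 490 × (0.707 × 16) = 1663 N/mm.
1412 ≤ 1663 → adequate.

f_max ≈ 1410 N/mm; adequate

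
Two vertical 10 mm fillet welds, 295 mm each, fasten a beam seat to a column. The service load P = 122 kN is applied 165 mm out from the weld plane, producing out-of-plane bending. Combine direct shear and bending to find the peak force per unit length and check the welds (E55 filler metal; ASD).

E55XX → F_EXX = 550 MPa.
L_w = 2 × 295 = 590 mm; section modulus (unit throat) S = 2 × L²/6 = 29010 mm².
Direct shear f_v = P/L_w = 122×10³/590 = 206.8 N/mm.
Moment M = P × e = 122×10³ × 165 = 20130000 N·mm; bending f_b = M/S = 693.9 N/mm.
f_max = √(f_v² + f_b²) = √(206.8² + 693.9²) = 724.1 N/mm.
r_n/Ω = (1/2.0) × 0.6 × 550 × (0.707 × 10) = 1167 N/mm → adequate.

f_max ≈ 724 N/mm; adequate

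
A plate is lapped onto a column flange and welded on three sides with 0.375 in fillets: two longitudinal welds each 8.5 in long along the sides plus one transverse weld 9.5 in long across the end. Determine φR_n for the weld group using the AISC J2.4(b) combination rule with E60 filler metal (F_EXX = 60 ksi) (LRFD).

φR_n ≈ 205 kip

t_e = 0.707 × 0.375 = 0.2651 in.
R_nwl = 0.6 × 60 × 0.2651 × 17 = 162.3 kip (longitudinal, 2 welds).
R_nwt = 0.6 × 60 × 0.2651 × 9.5 = 90.67 kip (transverse, base value).
(i) R_nwl + R_nwt = 252.9 kip; (ii) 0.85 R_nwl + 1.5 R_nwt = 273.9 kip.
R_n = max = 273.9 kip [governs: (ii)]; φR_n = 205.4 kip.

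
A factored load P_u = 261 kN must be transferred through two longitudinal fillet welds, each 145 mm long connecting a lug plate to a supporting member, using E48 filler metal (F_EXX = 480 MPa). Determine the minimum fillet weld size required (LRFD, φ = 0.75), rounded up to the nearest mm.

w = 6 mm

Total weld length L = 290 mm.
Required throat t_e = P_u / (φ × 0.6 F_EXX × L) = 261 / (0.75 × 0.6 × 480 × 290 × 10⁻³) = 4.167 mm.
Required leg w = t_e / 0.707 = 5.893 mm → use 6 mm.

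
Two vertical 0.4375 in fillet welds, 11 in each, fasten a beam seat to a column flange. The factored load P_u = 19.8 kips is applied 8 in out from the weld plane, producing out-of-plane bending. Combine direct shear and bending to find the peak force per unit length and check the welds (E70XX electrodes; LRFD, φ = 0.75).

E70XX → F_EXX = 70 ksi.
L_w = 2 × 11 = 22 in; section modulus (unit throat) S = 2 × L²/6 = 40.33 in².
Direct shear f_v = P/L_w = 19.8/22 = 0.9 kip/in.
Moment M = P × e = 19.8 × 8 = 158.4 kip·in; bending f_b = M/S = 3.927 kip/in.
f_max = √(f_v² + f_b²) = √(0.9² + 3.927²) = 4.029 kip/in.
φr_n = 0.75 × 0.6 × 70 × (0.707 × 0.4375) = 9.743 kip/in → adequate.

f_max ≈ 4.03 kip/in; adequate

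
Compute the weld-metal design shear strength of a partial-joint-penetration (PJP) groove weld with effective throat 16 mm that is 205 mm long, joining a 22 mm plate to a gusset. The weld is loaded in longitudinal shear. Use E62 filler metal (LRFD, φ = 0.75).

φR_n ≈ 915 kN

E62XX → F_EXX = 620 MPa.
Effective throat (given) t_e = 16 mm.
A_we = 16 × 205 = 3280 mm².
F_nw = 0.6 F_EXX = 372 MPa.
φR_n = 0.75 × 372 × 3280 × 10⁻³ = 915.1 kN.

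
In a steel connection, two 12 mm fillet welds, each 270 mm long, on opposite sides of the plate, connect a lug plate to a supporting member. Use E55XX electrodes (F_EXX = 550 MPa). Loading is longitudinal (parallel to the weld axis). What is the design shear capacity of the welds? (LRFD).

φR_n ≈ 1130 kN

Effective throat t_e = 0.707 × 12 = 8.484 mm.
Total length L = 540 mm; A_we = 8.484 × 540 = 4581 mm².
F_nw = 0.6 F_EXX = 0.6 × 550 = 330 MPa.
φR_n = 0.75 × 330 × 4581 × 10⁻³ = 1134 kN.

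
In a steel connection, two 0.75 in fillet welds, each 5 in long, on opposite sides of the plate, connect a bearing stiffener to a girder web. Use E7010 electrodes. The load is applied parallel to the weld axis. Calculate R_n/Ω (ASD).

R_n/Ω ≈ 111 kip

E70XX → F_EXX = 70 ksi.
Effective throat t_e = 0.707 × 0.75 = 0.5302 in.
Total length L = 10 in; A_we = 0.5302 × 10 = 5.303 in².
F_nw = 0.6 F_EXX = 0.6 × 70 = 42 ksi.
R_n = 42 × 5.303 = 222.7 kip; R_n/Ω = 222.7/2.0 = 111.4 kip.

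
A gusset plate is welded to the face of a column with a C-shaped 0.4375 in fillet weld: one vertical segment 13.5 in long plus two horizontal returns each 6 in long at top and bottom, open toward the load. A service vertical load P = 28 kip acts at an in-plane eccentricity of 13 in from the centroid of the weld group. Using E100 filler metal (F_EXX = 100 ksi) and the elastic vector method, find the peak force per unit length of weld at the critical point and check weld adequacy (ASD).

f_max ≈ 4.23 kip/in; adequate

Total weld length L_w = 25.5 in. Treat welds as unit-width lines.
Centroid: x̄ = 2×6×3 / 25.5 = 1.412 in from the vertical weld.
Polar moment about centroid: J = I_x + I_y = [13.5³/12 + 2×6×6.75²] + [13.5×1.412² + 2(6³/12 + 6×1.588²)] = 845 in³.
Direct shear f_v = P/L_w = 28 / 25.5 = 1.098 kip/in (vertical).
Torsion M = P·e = 28 × 13 = 364 kip·in.
Critical point at (x, y) = (4.588, 6.75) from centroid. f_tx = M·y/J = 2.908 kip/in; f_ty = M·x/J = 1.977 kip/in.
Resultant f_max = √[f_tx² + (f_v + f_ty)²] = √[2.908² + (1.098 + 1.977)²] = 4.232 kip/in.
Capacity per unit length: r_n/Ω = (1/2.0) × 0.6 × 100 × (0.707 × 0.4375) = 9.279 kip/in.
4.232 ≤ 9.279 → adequate.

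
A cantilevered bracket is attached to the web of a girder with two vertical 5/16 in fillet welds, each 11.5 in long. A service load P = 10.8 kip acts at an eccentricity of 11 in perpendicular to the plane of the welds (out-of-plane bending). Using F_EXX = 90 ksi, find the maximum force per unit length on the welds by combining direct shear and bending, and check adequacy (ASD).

f_max ≈ 2.74 kip/in; adequate

L_w = 2 × 11.5 = 23 in; section modulus (unit throat) S = 2 × L²/6 = 44.08 in².
Direct shear f_v = P/L_w = 10.8/23 = 0.4696 kip/in.
Moment M = P × e = 10.8 × 11 = 118.8 kip·in; bending f_b = M/S = 2.695 kip/in.
f_max = √(f_v² + f_b²) = √(0.4696² + 2.695²) = 2.735 kip/in.
r_n/Ω = (1/2.0) × 0.6 × 90 × (0.707 × 0.3125) = 5.965 kip/in → adequate.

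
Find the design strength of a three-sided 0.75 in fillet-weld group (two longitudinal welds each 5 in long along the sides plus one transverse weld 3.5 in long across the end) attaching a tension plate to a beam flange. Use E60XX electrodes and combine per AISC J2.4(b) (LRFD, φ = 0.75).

E60XX → F_EXX = 60 ksi.
t_e = 0.707 × 0.75 = 0.5302 in.
R_nwl = 0.6 × 60 × 0.5302 × 10 = 190.9 kip (longitudinal, 2 welds).
R_nwt = 0.6 × 60 × 0.5302 × 3.5 = 66.81 kip (transverse, base value).
(i) R_nwl + R_nwt = 257.7 kip; (ii) 0.85 R_nwl + 1.5 R_nwt = 262.5 kip.
R_n = max = 262.5 kip [governs: (ii)]; φR_n = 196.9 kip.

φR_n ≈ 197 kip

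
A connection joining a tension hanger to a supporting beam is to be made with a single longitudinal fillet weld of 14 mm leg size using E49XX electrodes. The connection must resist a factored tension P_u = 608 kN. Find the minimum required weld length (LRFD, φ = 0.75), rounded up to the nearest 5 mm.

L = 280 mm

E49XX → F_EXX = 490 MPa.
Throat t_e = 0.707 × 14 = 9.898 mm.
φr_n = 0.75 × 0.6 × 490 × 9.898 × 10⁻³ = 2.183 kN/mm.
L_req = P_u / φr_n = 608 / 2.183 = 278.6 mm total.
Round up → use L = 280 mm.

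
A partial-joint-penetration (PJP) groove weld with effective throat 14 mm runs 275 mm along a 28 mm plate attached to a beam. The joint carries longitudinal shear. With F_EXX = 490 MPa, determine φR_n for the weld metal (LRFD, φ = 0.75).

Effective throat (given) t_e = 14 mm.
A_we = 14 × 275 = 3850 mm².
F_nw = 0.6 F_EXX = 294 MPa.
φR_n = 0.75 × 294 × 3850 × 10⁻³ = 848.9 kN.

φR_n ≈ 849 kN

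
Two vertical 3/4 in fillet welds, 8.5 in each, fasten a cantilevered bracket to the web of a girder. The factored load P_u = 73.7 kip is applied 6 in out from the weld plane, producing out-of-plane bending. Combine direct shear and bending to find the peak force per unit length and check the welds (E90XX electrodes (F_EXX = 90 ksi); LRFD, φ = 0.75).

L_w = 2 × 8.5 = 17 in; section modulus (unit throat) S = 2 × L²/6 = 24.08 in².
Direct shear f_v = P/L_w = 73.7/17 = 4.335 kip/in.
Moment M = P × e = 73.7 × 6 = 442.2 kip·in; bending f_b = M/S = 18.36 kip/in.
f_max = √(f_v² + f_b²) = √(4.335² + 18.36²) = 18.87 kip/in.
φr_n = 0.75 × 0.6 × 90 × (0.707 × 0.75) = 21.48 kip/in → adequate.

f_max ≈ 18.9 kip/in; adequate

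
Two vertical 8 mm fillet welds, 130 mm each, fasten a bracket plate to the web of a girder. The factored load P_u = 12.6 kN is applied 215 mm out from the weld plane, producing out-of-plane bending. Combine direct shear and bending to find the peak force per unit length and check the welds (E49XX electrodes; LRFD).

E49XX → F_EXX = 490 MPa.
L_w = 2 × 130 = 260 mm; section modulus (unit throat) S = 2 × L²/6 = 5633 mm².
Direct shear f_v = P/L_w = 12.6×10³/260 = 48.46 N/mm.
Moment M = P × e = 12.6×10³ × 215 = 2709000 N·mm; bending f_b = M/S = 480.9 N/mm.
f_max = √(f_v² + f_b²) = √(48.46² + 480.9²) = 483.3 N/mm.
φr_n = 0.75 × 0.6 × 490 × (0.707 × 8) = 1247 N/mm → adequate.

f_max ≈ 483 N/mm; adequate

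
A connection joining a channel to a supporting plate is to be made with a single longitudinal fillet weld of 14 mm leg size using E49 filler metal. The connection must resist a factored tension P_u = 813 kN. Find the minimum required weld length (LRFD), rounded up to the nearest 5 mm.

E49XX → F_EXX = 490 MPa.
Throat t_e = 0.707 × 14 = 9.898 mm.
φr_n = 0.75 × 0.6 × 490 × 9.898 × 10⁻³ = 2.183 kN/mm.
L_req = P_u / φr_n = 813 / 2.183 = 372.5 mm total.
Round up → use L = 375 mm.

L = 375 mm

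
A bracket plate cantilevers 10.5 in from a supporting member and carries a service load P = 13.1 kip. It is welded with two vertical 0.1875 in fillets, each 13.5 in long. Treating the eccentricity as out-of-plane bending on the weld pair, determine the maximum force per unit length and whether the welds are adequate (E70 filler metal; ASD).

f_max ≈ 2.32 kip/in; adequate

E70XX → F_EXX = 70 ksi.
L_w = 2 × 13.5 = 27 in; section modulus (unit throat) S = 2 × L²/6 = 60.75 in².
Direct shear f_v = P/L_w = 13.1/27 = 0.4852 kip/in.
Moment M = P × e = 13.1 × 10.5 = 137.55 kip·in; bending f_b = M/S = 2.264 kip/in.
f_max = √(f_v² + f_b²) = √(0.4852² + 2.264²) = 2.316 kip/in.
r_n/Ω = (1/2.0) × 0.6 × 70 × (0.707 × 0.1875) = 2.784 kip/in → adequate.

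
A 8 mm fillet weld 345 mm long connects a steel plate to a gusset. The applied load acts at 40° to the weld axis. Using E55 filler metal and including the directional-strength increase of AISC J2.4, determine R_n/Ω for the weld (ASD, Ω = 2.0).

E55XX → F_EXX = 550 MPa.
t_e = 0.707 × 8 = 5.656 mm; A_we = 5.656 × 345 = 1951 mm².
Directional factor: 1.0 + 0.5 sin^1.5(40°) = 1.258.
F_nw = 0.6 × 550 × 1.258 = 415 MPa.
R_n/Ω = (415 × 1951) / 2.0 × 10⁻³ = 404.9 kN.

R_n/Ω ≈ 405 kN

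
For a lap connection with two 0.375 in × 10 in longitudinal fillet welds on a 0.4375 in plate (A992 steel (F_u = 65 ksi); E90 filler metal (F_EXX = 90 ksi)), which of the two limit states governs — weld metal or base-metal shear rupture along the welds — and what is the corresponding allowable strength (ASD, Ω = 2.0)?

R_n/Ω ≈ 143 kips (weld metal governs)

t_e = 0.707 × 0.375 = 0.2651 in; L = 20 in.
Weld metal: R_n/Ω = (1/2.0) × 0.6 × 90 × 0.2651 × 20 = 143.2 kips.
Base metal (shear rupture): R_n/Ω = (1/2.0) × 0.6 × 65 × 0.4375 × 20 = 170.6 kips.
Governing: weld metal.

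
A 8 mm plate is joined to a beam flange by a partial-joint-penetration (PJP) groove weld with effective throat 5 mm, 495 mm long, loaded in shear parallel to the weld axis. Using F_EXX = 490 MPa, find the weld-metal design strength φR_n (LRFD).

φR_n ≈ 546 kN

Effective throat (given) t_e = 5 mm.
A_we = 5 × 495 = 2475 mm².
F_nw = 0.6 F_EXX = 294 MPa.
φR_n = 0.75 × 294 × 2475 × 10⁻³ = 545.7 kN.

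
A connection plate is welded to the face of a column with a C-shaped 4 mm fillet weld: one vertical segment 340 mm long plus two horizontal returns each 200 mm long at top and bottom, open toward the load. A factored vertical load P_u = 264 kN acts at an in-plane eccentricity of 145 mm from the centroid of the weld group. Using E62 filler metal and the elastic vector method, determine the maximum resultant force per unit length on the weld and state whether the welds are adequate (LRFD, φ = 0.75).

f_max ≈ 759 N/mm; adequate

E62XX → F_EXX = 620 MPa.
Total weld length L_w = 740 mm. Treat welds as unit-width lines.
Centroid: x̄ = 2×200×100 / 740 = 54.05 mm from the vertical weld.
Polar moment about centroid: J = I_x + I_y = [340³/12 + 2×200×170²] + [340×54.05² + 2(200³/12 + 200×45.95²)] = 18010000 mm³.
Direct shear f_v = P/L_w = 264×10³ / 740 = 356.8 N/mm (vertical).
Torsion M = P·e = 264×10³ × 145 = 38280000 N·mm.
Critical point at (x, y) = (145.9, 170) from centroid. f_tx = M·y/J = 361.4 N/mm; f_ty = M·x/J = 310.3 N/mm.
Resultant f_max = √[f_tx² + (f_v + f_ty)²] = √[361.4² + (356.8 + 310.3)²] = 758.6 N/mm.
Capacity per unit length: φr_n = 0.75 × 0.6 × 620 × (0.707 × 4) = 789 N/mm.
758.6 ≤ 789 → adequate.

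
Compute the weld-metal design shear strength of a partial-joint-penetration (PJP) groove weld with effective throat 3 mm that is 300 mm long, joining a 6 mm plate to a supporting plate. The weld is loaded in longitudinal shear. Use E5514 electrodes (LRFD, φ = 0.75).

E55XX → F_EXX = 550 MPa.
Effective throat (given) t_e = 3 mm.
A_we = 3 × 300 = 900 mm².
F_nw = 0.6 F_EXX = 330 MPa.
φR_n = 0.75 × 330 × 900 × 10⁻³ = 222.8 kN.

φR_n ≈ 223 kN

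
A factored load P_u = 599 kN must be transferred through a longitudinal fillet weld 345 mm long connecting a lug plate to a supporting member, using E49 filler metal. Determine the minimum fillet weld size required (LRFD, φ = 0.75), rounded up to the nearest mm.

w = 12 mm

E49XX → F_EXX = 490 MPa.
Total weld length L = 345 mm.
Required throat t_e = P_u / (φ × 0.6 F_EXX × L) = 599 / (0.75 × 0.6 × 490 × 345 × 10⁻³) = 7.874 mm.
Required leg w = t_e / 0.707 = 11.14 mm → use 12 mm.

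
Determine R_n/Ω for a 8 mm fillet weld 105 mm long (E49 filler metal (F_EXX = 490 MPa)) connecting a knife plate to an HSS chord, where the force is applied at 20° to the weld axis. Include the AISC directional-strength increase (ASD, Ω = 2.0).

t_e = 0.707 × 8 = 5.656 mm; A_we = 5.656 × 105 = 593.9 mm².
Directional factor: 1.0 + 0.5 sin^1.5(20°) = 1.1.
F_nw = 0.6 × 490 × 1.1 = 323.4 MPa.
R_n/Ω = (323.4 × 593.9) / 2.0 × 10⁻³ = 96.03 kN.

R_n/Ω ≈ 96 kN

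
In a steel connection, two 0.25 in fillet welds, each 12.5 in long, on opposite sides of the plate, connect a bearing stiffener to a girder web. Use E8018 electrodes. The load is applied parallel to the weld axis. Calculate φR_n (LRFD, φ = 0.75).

E80XX → F_EXX = 80 ksi.
Effective throat t_e = 0.707 × 0.25 = 0.1767 in.
Total length L = 25 in; A_we = 0.1767 × 25 = 4.419 in².
F_nw = 0.6 F_EXX = 0.6 × 80 = 48 ksi.
φR_n = 0.75 × 48 × 4.419 = 159.1 kip.

φR_n ≈ 159 kip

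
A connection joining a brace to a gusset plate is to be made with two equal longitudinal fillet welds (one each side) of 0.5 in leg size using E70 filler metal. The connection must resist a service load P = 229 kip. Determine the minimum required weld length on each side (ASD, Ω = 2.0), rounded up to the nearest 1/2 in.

L = 15.5 in on each side

E70XX → F_EXX = 70 ksi.
Throat t_e = 0.707 × 0.5 = 0.3535 in.
r_n/Ω = (0.6 × 70 × 0.3535) / 2.0 = 7.423 kip/in.
L_req = P / (r_n/Ω) = 229 / 7.423 = 30.85 in total.
Per side: 30.85 / 2 = 15.42 in.
Round up → use L = 15.5 in on each side.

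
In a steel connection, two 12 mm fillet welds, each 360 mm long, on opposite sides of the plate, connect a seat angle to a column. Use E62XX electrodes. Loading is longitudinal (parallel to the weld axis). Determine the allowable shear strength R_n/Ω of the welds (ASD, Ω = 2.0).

R_n/Ω ≈ 1140 kN

E62XX → F_EXX = 620 MPa.
Effective throat t_e = 0.707 × 12 = 8.484 mm.
Total length L = 720 mm; A_we = 8.484 × 720 = 6108 mm².
F_nw = 0.6 F_EXX = 0.6 × 620 = 372 MPa.
R_n = 372 × 6108 × 10⁻³ = 2272 kN; R_n/Ω = 2272/2.0 = 1136 kN.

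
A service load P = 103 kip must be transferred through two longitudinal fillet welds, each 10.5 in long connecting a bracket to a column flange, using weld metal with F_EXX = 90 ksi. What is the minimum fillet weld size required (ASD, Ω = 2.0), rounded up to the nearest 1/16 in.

w = 5/16 in

Total weld length L = 21 in.
Required throat t_e = P × Ω / (0.6 F_EXX × L) = 103 × 2.0 / (0.6 × 90 × 21) = 0.1817 in.
Required leg w = t_e / 0.707 = 0.2569 in → use 5/16 in.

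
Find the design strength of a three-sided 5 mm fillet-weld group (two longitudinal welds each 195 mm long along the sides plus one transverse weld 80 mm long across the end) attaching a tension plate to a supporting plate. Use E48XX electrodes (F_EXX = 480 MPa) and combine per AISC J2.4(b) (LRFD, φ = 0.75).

t_e = 0.707 × 5 = 3.535 mm.
R_nwl = 0.6 × 480 × 3.535 × 390 × 10⁻³ = 397.1 kN (longitudinal, 2 welds).
R_nwt = 0.6 × 480 × 3.535 × 80 × 10⁻³ = 81.45 kN (transverse, base value).
(i) R_nwl + R_nwt = 478.5 kN; (ii) 0.85 R_nwl + 1.5 R_nwt = 459.7 kN.
R_n = max = 478.5 kN [governs: (i)]; φR_n = 358.9 kN.

φR_n ≈ 359 kN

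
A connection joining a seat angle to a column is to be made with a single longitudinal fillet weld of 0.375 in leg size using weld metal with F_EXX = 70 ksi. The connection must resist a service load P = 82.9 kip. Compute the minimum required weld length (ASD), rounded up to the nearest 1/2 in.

L = 15 in

Throat t_e = 0.707 × 0.375 = 0.2651 in.
r_n/Ω = (0.6 × 70 × 0.2651) / 2.0 = 5.568 kip/in.
L_req = P / (r_n/Ω) = 82.9 / 5.568 = 14.89 in total.
Round up → use L = 15 in.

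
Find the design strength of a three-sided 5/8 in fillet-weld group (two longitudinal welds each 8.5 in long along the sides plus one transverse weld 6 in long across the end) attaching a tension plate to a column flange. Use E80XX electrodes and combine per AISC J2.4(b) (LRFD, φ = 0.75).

φR_n ≈ 373 kips

E80XX → F_EXX = 80 ksi.
t_e = 0.707 × 0.625 = 0.4419 in.
R_nwl = 0.6 × 80 × 0.4419 × 17 = 360.6 kips (longitudinal, 2 welds).
R_nwt = 0.6 × 80 × 0.4419 × 6 = 127.3 kips (transverse, base value).
(i) R_nwl + R_nwt = 487.8 kips; (ii) 0.85 R_nwl + 1.5 R_nwt = 497.4 kips.
R_n = max = 497.4 kips [governs: (ii)]; φR_n = 373 kips.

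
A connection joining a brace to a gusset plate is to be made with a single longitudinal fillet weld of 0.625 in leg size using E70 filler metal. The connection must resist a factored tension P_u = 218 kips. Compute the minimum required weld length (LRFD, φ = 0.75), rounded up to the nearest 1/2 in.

L = 16 in

E70XX → F_EXX = 70 ksi.
Throat t_e = 0.707 × 0.625 = 0.4419 in.
φr_n = 0.75 × 0.6 × 70 × 0.4419 = 13.92 kips/in.
L_req = P_u / φr_n = 218 / 13.92 = 15.66 in total.
Round up → use L = 16 in.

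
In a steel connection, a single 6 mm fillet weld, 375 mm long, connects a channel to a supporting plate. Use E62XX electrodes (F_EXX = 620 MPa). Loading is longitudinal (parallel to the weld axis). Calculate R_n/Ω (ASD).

R_n/Ω ≈ 296 kN

Effective throat t_e = 0.707 × 6 = 4.242 mm.
Total length L = 375 mm; A_we = 4.242 × 375 = 1591 mm².
F_nw = 0.6 F_EXX = 0.6 × 620 = 372 MPa.
R_n = 372 × 1591 × 10⁻³ = 591.8 kN; R_n/Ω = 591.8/2.0 = 295.9 kN.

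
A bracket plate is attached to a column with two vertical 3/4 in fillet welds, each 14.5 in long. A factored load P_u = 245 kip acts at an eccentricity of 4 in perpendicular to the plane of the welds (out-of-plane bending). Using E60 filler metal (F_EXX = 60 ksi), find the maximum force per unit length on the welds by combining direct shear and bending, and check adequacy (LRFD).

L_w = 2 × 14.5 = 29 in; section modulus (unit throat) S = 2 × L²/6 = 70.08 in².
Direct shear f_v = P/L_w = 245/29 = 8.448 kip/in.
Moment M = P × e = 245 × 4 = 980 kip·in; bending f_b = M/S = 13.98 kip/in.
f_max = √(f_v² + f_b²) = √(8.448² + 13.98²) = 16.34 kip/in.
φr_n = 0.75 × 0.6 × 60 × (0.707 × 0.75) = 14.32 kip/in → NOT adequate.

f_max ≈ 16.3 kip/in; NOT adequate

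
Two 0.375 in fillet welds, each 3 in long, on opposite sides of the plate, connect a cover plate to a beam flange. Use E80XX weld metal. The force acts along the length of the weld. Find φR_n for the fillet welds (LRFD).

E80XX → F_EXX = 80 ksi.
Effective throat t_e = 0.707 × 0.375 = 0.2651 in.
Total length L = 6 in; A_we = 0.2651 × 6 = 1.591 in².
F_nw = 0.6 F_EXX = 0.6 × 80 = 48 ksi.
φR_n = 0.75 × 48 × 1.591 = 57.27 kips.

φR_n ≈ 57.3 kips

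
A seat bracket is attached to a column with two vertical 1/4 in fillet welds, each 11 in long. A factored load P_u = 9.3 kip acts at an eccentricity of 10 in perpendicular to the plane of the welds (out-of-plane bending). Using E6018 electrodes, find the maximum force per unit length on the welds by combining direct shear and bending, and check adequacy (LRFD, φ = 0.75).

f_max ≈ 2.34 kip/in; adequate

E60XX → F_EXX = 60 ksi.
L_w = 2 × 11 = 22 in; section modulus (unit throat) S = 2 × L²/6 = 40.33 in².
Direct shear f_v = P/L_w = 9.3/22 = 0.4227 kip/in.
Moment M = P × e = 9.3 × 10 = 93 kip·in; bending f_b = M/S = 2.306 kip/in.
f_max = √(f_v² + f_b²) = √(0.4227² + 2.306²) = 2.344 kip/in.
φr_n = 0.75 × 0.6 × 60 × (0.707 × 0.25) = 4.772 kip/in → adequate.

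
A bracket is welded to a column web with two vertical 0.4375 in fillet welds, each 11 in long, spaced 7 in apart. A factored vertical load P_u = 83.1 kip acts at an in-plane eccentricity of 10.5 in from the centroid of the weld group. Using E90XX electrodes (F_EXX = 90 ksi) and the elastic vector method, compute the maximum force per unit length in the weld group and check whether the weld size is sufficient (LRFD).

Total weld length L_w = 22 in. Treat welds as unit-width lines.
Polar moment about centroid: J = 2[d³/12 + d(b/2)²] = 2[11³/12 + 11×3.5²] = 491.3 in³.
Direct shear f_v = P/L_w = 83.1 / 22 = 3.777 kip/in (vertical).
Torsion M = P·e = 83.1 × 10.5 = 872.55 kip·in.
Critical point at (x, y) = (3.5, 5.5) from centroid. f_tx = M·y/J = 9.767 kip/in; f_ty = M·x/J = 6.216 kip/in.
Resultant f_max = √[f_tx² + (f_v + f_ty)²] = √[9.767² + (3.777 + 6.216)²] = 13.97 kip/in.
Capacity per unit length: φr_n = 0.75 × 0.6 × 90 × (0.707 × 0.4375) = 12.53 kip/in.
13.97 > 12.53 → NOT adequate.

f_max ≈ 14 kip/in; NOT adequate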